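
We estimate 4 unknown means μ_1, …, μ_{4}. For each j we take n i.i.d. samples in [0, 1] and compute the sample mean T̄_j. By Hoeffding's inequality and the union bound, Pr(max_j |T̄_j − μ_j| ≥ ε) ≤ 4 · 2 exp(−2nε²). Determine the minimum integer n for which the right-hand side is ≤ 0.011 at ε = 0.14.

169

Need 2·4·exp(−2nε²) ≤ 0.011, i.e. exp(−2nε²) ≤ 0.011/8.
So 2nε² ≥ ln(8/0.011) = 6.589302.
Hence n ≥ 6.589302/(2·0.14²) = 168.094.
The smallest integer n is 169.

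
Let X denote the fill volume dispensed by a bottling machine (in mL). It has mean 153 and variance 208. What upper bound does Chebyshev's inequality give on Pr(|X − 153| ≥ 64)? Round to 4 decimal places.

Chebyshev: Pr(|X − μ| ≥ t) ≤ Var(X)/t².
Bound = 208 / 4096 = 0.0508.

0.0508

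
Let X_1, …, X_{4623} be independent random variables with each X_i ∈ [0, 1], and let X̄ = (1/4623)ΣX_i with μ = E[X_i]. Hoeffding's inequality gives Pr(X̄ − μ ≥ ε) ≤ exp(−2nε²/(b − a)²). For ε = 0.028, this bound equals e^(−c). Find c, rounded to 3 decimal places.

c = 2nε²/(b − a)² = 2·4623·0.028² / 1² = 7.2489.

7.249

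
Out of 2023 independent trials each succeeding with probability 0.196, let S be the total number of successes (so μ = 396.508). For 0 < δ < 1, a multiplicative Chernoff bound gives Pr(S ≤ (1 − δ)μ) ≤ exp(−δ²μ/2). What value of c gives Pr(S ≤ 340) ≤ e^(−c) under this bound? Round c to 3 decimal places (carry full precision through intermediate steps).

Write 340 = (1 − δ)μ, so δ = 1 − 340/396.508 = 0.1425141…
Then the exponent is δ²μ/2 = (μ − 340)²/(2μ) = 4.026595.

4.027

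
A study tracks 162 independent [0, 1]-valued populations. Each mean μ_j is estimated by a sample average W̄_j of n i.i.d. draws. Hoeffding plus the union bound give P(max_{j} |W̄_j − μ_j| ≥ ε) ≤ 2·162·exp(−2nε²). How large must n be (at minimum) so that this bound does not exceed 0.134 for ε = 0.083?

Need 2·162·exp(−2nε²) ≤ 0.134, i.e. exp(−2nε²) ≤ 0.134/324.
So 2nε² ≥ ln(324/0.134) = 7.790659.
Hence n ≥ 7.790659/(2·0.083²) = 565.442.
The smallest integer n is 566.

566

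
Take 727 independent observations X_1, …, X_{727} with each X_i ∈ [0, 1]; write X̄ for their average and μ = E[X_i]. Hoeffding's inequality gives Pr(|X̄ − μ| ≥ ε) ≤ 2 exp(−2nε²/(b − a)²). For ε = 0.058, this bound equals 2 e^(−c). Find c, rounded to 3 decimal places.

4.891

c = 2nε²/(b − a)² = 2·727·0.058² / 1² = 4.8913.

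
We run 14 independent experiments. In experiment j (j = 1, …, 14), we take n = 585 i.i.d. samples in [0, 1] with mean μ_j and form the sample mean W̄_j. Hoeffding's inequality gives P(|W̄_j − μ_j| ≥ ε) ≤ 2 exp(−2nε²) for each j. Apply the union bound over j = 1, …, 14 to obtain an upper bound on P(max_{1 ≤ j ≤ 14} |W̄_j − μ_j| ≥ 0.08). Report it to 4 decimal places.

0.0157

Per-experiment Hoeffding bound: 2·exp(−2·585·0.08²) = 2·exp(−7.48800) = 0.0011195.
Union bound over 14 events: 14·0.0011195 = 0.01567.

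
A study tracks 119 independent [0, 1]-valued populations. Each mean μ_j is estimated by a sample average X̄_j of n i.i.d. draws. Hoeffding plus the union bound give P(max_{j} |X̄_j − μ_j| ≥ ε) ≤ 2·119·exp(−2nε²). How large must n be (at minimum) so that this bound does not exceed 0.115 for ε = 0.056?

Need 2·119·exp(−2nε²) ≤ 0.115, i.e. exp(−2nε²) ≤ 0.115/238.
So 2nε² ≥ ln(238/0.115) = 7.635094.
Hence n ≥ 7.635094/(2·0.056²) = 1217.330.
The smallest integer n is 1218.

1218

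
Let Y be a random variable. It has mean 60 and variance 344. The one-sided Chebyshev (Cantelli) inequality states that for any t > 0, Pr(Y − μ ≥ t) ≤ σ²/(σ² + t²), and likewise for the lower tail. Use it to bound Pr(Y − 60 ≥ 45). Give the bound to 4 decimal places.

Here σ² = 344 and t = 45, so σ² + t² = 2369.
Cantelli's bound: 344/2369 = 0.1452.

0.1452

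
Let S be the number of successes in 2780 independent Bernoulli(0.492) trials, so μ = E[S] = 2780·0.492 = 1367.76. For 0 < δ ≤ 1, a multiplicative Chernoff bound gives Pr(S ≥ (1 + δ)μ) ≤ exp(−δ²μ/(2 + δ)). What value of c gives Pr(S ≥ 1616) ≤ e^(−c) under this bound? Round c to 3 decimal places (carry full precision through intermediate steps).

20.653

Write 1616 = (1 + δ)μ, so δ = 1616/1367.76 − 1 = 0.1814938…
Then the exponent is δ²μ/(2 + δ) = (1616 − μ)² / (μ·(2 + δ)) = 20.652833.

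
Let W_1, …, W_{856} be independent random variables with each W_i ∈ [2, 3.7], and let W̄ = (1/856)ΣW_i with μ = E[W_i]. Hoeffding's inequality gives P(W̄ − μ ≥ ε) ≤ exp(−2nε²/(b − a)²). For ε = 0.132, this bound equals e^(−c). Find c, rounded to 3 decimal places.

10.322

c = 2nε²/(b − a)² = 2·856·0.132² / 1.7² = 10.3218.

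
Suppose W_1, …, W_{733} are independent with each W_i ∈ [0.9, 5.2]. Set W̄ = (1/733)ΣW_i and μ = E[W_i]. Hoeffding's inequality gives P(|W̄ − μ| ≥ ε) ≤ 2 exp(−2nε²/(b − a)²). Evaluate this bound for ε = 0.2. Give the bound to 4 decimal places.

0.0839

Exponent: 2nε²/(b − a)² = 2·733·0.2² / 4.3² = 3.17144.
Bound = 2·exp(−3.17144) = 0.08389.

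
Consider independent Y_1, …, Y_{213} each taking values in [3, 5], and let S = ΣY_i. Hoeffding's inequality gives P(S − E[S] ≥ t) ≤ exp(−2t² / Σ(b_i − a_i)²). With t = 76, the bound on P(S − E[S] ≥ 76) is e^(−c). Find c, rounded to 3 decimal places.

Σ(b_i − a_i)² = 213·(2)² = 852.
c = 2t²/852 = 2·76²/852 = 13.5587.

13.559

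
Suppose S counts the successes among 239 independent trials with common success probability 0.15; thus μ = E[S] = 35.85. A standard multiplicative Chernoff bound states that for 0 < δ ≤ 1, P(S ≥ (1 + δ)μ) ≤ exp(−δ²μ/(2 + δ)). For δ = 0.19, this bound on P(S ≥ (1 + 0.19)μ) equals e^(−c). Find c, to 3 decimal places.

0.591

c = δ²μ/(2 + δ) = 0.19²·35.85/(2 + 0.19) = 0.5910.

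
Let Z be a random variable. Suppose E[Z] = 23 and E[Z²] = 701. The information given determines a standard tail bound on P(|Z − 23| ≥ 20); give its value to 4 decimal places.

0.4300

The first two moments determine the variance, so Chebyshev's inequality is the sharpest standard bound available.
Var(Z) = E[Z²] − (E[Z])² = 701 − 529 = 172.
Chebyshev's inequality: P(|Z − μ| ≥ t) ≤ Var(Z)/t² = 172/400 = 0.4300.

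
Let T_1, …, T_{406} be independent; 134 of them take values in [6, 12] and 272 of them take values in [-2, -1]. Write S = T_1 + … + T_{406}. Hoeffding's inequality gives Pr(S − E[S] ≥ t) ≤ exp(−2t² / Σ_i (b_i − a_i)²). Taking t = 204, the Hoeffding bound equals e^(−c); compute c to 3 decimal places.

Σ(b_i − a_i)² = 134·6² + 272·1² = 5096.
c = 2t² / 5096 = 2·204² / 5096 = 16.3328.

16.333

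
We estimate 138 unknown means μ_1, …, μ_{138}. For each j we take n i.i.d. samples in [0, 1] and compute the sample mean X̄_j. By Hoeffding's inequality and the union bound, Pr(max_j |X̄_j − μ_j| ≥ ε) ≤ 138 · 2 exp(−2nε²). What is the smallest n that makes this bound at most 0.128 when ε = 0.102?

Need 2·138·exp(−2nε²) ≤ 0.128, i.e. exp(−2nε²) ≤ 0.128/276.
So 2nε² ≥ ln(276/0.128) = 7.676126.
Hence n ≥ 7.676126/(2·0.102²) = 368.903.
The smallest integer n is 369.

369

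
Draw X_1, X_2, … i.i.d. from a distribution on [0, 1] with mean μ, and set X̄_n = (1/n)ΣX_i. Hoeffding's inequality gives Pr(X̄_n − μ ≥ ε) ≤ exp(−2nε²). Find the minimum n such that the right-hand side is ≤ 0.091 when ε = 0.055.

Require exp(−2nε²) ≤ 0.091, i.e. 2nε² ≥ ln(1/0.091) = 2.396896.
So n ≥ 2.396896 / (2·0.055²) = 396.181.
The smallest integer n is 397.

397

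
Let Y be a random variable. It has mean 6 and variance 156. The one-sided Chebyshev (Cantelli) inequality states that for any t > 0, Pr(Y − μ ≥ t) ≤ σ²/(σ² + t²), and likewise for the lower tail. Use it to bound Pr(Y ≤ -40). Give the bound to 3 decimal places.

Here σ² = 156 and t = 46, so σ² + t² = 2272.
Cantelli's bound: 156/2272 = 0.0687.

0.069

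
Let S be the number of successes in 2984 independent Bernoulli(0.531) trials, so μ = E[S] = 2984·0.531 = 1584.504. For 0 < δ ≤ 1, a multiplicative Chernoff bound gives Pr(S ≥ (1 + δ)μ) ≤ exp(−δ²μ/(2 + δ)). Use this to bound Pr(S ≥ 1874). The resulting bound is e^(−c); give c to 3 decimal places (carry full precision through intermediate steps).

Write 1874 = (1 + δ)μ, so δ = 1874/1584.504 − 1 = 0.1827045…
Then the exponent is δ²μ/(2 + δ) = (1874 − μ)² / (μ·(2 + δ)) = 24.232424.

24.232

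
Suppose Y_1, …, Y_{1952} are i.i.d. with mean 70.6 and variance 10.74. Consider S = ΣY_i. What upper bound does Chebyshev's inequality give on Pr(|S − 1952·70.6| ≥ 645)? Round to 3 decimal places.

0.050

Var(S) = n·Var(Y_i) = 1952·10.74 = 20964.48.
Chebyshev: Pr(|S − 1952·70.6| ≥ 645) ≤ Var(S)/645² = 20964.48/416025 = 0.0504.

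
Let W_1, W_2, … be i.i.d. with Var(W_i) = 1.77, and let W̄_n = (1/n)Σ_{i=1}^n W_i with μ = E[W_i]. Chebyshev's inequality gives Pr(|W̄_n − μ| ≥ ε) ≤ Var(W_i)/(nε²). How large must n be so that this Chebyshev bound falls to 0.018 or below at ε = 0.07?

20069

Require 1.77/(n·0.07²) ≤ 0.018, i.e. n ≥ 1.77/(0.018·0.07²) = 20068.027.
The smallest integer n is 20069.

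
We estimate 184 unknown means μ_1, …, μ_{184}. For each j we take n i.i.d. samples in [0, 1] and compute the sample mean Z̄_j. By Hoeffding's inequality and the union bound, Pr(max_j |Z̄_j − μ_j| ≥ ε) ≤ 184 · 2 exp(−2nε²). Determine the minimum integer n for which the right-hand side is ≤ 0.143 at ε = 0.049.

1636

Need 2·184·exp(−2nε²) ≤ 0.143, i.e. exp(−2nε²) ≤ 0.143/368.
So 2nε² ≥ ln(368/0.143) = 7.852994.
Hence n ≥ 7.852994/(2·0.049²) = 1635.359.
The smallest integer n is 1636.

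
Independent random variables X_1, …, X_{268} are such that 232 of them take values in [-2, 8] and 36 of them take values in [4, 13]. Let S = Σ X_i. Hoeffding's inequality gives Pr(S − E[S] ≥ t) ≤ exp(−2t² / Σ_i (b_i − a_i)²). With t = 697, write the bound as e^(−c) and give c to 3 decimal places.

Σ(b_i − a_i)² = 232·10² + 36·9² = 26116.
c = 2t² / 26116 = 2·697² / 26116 = 37.2039.

37.204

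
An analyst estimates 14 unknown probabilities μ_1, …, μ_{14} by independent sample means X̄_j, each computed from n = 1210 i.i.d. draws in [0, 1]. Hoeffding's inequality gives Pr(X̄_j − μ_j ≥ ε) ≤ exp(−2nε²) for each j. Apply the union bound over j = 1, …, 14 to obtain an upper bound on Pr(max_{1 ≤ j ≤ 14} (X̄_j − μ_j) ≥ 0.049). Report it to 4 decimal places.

Per-experiment Hoeffding bound: exp(−2·1210·0.049²) = exp(−5.81042) = 0.0029962.
Union bound over 14 events: 14·0.0029962 = 0.04195.

0.0419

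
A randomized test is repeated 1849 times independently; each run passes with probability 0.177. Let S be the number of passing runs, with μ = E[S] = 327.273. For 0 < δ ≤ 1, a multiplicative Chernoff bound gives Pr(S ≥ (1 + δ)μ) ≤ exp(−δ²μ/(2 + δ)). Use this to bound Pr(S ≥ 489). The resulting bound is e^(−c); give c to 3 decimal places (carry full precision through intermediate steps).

32.043

Write 489 = (1 + δ)μ, so δ = 489/327.273 − 1 = 0.4941654…
Then the exponent is δ²μ/(2 + δ) = (489 − μ)² / (μ·(2 + δ)) = 32.042739.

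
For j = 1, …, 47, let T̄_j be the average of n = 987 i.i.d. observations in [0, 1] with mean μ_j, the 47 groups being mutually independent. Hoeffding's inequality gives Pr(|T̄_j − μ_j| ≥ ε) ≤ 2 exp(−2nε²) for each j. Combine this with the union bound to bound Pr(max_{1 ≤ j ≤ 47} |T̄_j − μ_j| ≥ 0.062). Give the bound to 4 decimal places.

Per-experiment Hoeffding bound: 2·exp(−2·987·0.062²) = 2·exp(−7.58806) = 0.0010129.
Union bound over 47 events: 47·0.0010129 = 0.04761.

0.0476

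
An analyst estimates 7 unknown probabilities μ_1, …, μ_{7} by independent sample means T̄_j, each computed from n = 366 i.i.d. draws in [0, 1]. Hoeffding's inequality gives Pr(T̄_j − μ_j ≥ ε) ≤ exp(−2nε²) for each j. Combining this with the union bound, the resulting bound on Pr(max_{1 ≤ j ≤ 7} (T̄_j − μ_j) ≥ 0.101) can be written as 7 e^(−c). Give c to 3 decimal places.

Union bound over the 7 events: Pr(max_{1 ≤ j ≤ 7} (T̄_j − μ_j) ≥ 0.101) ≤ 7·exp(−2nε²) = 7 exp(−2·366·0.101²).
So c = 2·366·0.101² = 7.4671.

7.467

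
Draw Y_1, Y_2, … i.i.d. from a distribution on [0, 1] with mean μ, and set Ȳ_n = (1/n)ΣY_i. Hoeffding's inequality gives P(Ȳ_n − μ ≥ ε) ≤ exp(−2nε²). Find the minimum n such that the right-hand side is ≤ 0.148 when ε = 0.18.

30

Require exp(−2nε²) ≤ 0.148, i.e. 2nε² ≥ ln(1/0.148) = 1.910543.
So n ≥ 1.910543 / (2·0.18²) = 29.484.
The smallest integer n is 30.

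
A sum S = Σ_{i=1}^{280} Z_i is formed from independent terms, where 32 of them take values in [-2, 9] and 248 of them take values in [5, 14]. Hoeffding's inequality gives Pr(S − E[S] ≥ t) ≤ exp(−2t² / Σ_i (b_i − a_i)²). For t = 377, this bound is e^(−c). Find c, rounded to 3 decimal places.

11.864

Σ(b_i − a_i)² = 32·11² + 248·9² = 23960.
c = 2t² / 23960 = 2·377² / 23960 = 11.8639.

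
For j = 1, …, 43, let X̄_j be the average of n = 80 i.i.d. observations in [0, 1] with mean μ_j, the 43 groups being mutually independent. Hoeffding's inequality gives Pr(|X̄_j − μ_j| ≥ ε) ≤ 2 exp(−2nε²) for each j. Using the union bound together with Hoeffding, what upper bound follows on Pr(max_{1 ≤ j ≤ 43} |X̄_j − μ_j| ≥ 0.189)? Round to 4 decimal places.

0.2834

Per-experiment Hoeffding bound: 2·exp(−2·80·0.189²) = 2·exp(−5.71536) = 0.0065899.
Union bound over 43 events: 43·0.0065899 = 0.28337.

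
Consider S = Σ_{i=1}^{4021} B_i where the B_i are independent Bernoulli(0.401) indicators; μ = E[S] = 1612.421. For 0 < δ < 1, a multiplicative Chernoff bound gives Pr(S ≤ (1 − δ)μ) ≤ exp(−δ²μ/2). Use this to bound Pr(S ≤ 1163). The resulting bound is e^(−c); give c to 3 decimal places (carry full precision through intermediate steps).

Write 1163 = (1 − δ)μ, so δ = 1 − 1163/1612.421 = 0.2787244…
Then the exponent is δ²μ/2 = (μ − 1163)²/(2μ) = 62.632289.

62.632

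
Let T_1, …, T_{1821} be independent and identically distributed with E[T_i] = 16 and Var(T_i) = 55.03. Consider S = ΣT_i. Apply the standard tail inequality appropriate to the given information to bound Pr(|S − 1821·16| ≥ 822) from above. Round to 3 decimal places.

0.148

With mean and variance of each term known, Chebyshev's inequality bounds the deviation of the sum (or sample mean).
Var(S) = n·Var(T_i) = 1821·55.03 = 100209.63.
Chebyshev: Pr(|S − 1821·16| ≥ 822) ≤ Var(S)/822² = 100209.63/675684 = 0.1483.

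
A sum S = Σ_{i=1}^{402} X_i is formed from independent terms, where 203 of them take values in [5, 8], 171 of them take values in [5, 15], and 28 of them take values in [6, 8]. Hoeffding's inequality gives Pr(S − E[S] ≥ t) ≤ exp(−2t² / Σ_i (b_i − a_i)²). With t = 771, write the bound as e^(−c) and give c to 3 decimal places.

62.445

Σ(b_i − a_i)² = 203·3² + 171·10² + 28·2² = 19039.
c = 2t² / 19039 = 2·771² / 19039 = 62.4446.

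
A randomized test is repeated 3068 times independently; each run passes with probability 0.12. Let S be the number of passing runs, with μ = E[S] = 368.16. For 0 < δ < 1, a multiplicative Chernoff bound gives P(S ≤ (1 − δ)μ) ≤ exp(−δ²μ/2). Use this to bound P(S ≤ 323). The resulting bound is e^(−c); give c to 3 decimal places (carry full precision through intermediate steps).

Write 323 = (1 − δ)μ, so δ = 1 − 323/368.16 = 0.1226641…
Then the exponent is δ²μ/2 = (μ − 323)²/(2μ) = 2.769754.

2.770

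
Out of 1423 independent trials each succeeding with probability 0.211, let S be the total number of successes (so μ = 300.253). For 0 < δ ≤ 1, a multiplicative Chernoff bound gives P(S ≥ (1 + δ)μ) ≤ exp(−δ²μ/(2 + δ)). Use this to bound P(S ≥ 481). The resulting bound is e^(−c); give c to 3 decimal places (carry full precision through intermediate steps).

41.817

Write 481 = (1 + δ)μ, so δ = 481/300.253 − 1 = 0.6019823…
Then the exponent is δ²μ/(2 + δ) = (481 − μ)² / (μ·(2 + δ)) = 41.816771.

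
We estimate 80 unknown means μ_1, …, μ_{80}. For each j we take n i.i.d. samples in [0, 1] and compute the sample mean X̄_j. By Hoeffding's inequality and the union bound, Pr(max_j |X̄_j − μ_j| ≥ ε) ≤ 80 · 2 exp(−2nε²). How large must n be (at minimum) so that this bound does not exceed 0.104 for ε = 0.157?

Need 2·80·exp(−2nε²) ≤ 0.104, i.e. exp(−2nε²) ≤ 0.104/160.
So 2nε² ≥ ln(160/0.104) = 7.338538.
Hence n ≥ 7.338538/(2·0.157²) = 148.861.
The smallest integer n is 149.

149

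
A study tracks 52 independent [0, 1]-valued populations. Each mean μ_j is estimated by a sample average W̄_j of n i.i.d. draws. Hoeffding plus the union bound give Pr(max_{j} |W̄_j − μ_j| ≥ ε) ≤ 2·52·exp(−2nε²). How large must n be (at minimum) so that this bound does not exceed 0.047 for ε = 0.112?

Need 2·52·exp(−2nε²) ≤ 0.047, i.e. exp(−2nε²) ≤ 0.047/104.
So 2nε² ≥ ln(104/0.047) = 7.701999.
Hence n ≥ 7.701999/(2·0.112²) = 306.999.
The smallest integer n is 307.

307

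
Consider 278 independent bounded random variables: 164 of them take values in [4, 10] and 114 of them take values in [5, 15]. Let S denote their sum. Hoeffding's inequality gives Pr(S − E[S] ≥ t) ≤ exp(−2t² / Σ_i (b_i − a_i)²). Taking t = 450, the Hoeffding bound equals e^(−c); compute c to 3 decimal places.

23.405

Σ(b_i − a_i)² = 164·6² + 114·10² = 17304.
c = 2t² / 17304 = 2·450² / 17304 = 23.4050.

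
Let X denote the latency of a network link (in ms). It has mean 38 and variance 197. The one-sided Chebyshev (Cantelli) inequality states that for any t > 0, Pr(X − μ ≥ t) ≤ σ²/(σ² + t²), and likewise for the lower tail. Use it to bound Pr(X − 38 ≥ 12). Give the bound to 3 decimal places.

Here σ² = 197 and t = 12, so σ² + t² = 341.
Cantelli's bound: 197/341 = 0.5777.

0.578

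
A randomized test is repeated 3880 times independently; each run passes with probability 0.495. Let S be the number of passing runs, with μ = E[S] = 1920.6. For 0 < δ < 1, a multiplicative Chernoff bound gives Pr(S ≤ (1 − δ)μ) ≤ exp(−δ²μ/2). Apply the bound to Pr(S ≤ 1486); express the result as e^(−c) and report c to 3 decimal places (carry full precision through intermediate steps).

Write 1486 = (1 − δ)μ, so δ = 1 − 1486/1920.6 = 0.2262835…
Then the exponent is δ²μ/2 = (μ − 1486)²/(2μ) = 49.171394.

49.171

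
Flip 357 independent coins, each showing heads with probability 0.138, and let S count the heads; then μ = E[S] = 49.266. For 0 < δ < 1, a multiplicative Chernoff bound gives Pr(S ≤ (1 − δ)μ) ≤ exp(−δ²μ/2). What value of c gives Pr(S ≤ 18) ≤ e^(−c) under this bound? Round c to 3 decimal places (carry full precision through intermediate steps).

9.921

Write 18 = (1 − δ)μ, so δ = 1 − 18/49.266 = 0.6346365…
Then the exponent is δ²μ/2 = (μ − 18)²/(2μ) = 9.921272.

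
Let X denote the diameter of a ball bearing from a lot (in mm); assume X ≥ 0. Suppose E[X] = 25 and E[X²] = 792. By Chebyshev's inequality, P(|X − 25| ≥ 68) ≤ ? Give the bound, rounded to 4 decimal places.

Var(X) = E[X²] − (E[X])² = 792 − 625 = 167.
Chebyshev's inequality: P(|X − μ| ≥ t) ≤ Var(X)/t² = 167/4624 = 0.0361.

0.0361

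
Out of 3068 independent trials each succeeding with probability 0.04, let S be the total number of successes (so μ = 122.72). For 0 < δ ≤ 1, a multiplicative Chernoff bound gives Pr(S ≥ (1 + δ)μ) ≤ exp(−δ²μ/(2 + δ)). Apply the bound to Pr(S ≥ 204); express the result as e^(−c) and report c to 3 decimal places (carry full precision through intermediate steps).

Write 204 = (1 + δ)μ, so δ = 204/122.72 − 1 = 0.6623207…
Then the exponent is δ²μ/(2 + δ) = (204 − μ)² / (μ·(2 + δ)) = 20.220490.

20.220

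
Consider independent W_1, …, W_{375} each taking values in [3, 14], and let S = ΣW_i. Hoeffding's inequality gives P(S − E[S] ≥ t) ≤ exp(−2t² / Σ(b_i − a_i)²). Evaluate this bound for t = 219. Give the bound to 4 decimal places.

Σ(b_i − a_i)² = 375·(11)² = 45375.
Exponent = 2·219²/45375 = 2.1140.
Bound = exp(−2.1140) = 0.12076.

0.1208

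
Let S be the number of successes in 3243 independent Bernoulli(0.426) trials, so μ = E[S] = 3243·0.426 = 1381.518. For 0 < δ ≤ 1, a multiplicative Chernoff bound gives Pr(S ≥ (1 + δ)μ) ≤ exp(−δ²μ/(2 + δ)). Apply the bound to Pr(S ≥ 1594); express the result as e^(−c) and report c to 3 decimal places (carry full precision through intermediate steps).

Write 1594 = (1 + δ)μ, so δ = 1594/1381.518 − 1 = 0.1538033…
Then the exponent is δ²μ/(2 + δ) = (1594 − μ)² / (μ·(2 + δ)) = 15.173358.

15.173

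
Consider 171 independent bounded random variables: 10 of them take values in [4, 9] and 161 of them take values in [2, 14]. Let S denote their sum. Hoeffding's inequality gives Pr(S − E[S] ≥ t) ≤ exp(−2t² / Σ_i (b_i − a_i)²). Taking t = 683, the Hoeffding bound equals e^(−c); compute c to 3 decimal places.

Σ(b_i − a_i)² = 10·5² + 161·12² = 23434.
c = 2t² / 23434 = 2·683² / 23434 = 39.8130.

39.813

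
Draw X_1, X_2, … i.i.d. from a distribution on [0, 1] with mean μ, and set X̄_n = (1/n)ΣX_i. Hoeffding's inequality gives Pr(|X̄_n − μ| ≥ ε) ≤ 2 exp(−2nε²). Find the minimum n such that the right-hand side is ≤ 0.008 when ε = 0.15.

Require 2·exp(−2nε²) ≤ 0.008, i.e. 2nε² ≥ ln(2/0.008) = 5.521461.
So n ≥ 5.521461 / (2·0.15²) = 122.699.
The smallest integer n is 123.

123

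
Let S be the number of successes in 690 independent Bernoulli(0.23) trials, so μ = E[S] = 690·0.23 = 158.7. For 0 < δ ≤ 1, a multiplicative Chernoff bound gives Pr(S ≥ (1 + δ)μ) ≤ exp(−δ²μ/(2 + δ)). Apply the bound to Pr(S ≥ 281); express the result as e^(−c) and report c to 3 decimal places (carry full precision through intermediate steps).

34.017

Write 281 = (1 + δ)μ, so δ = 281/158.7 − 1 = 0.7706364…
Then the exponent is δ²μ/(2 + δ) = (281 − μ)² / (μ·(2 + δ)) = 34.017034.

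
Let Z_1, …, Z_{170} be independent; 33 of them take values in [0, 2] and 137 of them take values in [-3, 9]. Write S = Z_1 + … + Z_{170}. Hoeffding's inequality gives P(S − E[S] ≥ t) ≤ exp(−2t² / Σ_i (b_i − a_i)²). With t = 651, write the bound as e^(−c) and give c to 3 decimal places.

Σ(b_i − a_i)² = 33·2² + 137·12² = 19860.
c = 2t² / 19860 = 2·651² / 19860 = 42.6789.

42.679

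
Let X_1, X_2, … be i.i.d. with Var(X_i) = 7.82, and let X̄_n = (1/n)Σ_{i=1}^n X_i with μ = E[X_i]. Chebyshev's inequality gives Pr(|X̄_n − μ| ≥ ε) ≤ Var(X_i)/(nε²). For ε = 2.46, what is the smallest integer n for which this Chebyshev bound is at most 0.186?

7

Require 7.82/(n·2.46²) ≤ 0.186, i.e. n ≥ 7.82/(0.186·2.46²) = 6.947.
The smallest integer n is 7.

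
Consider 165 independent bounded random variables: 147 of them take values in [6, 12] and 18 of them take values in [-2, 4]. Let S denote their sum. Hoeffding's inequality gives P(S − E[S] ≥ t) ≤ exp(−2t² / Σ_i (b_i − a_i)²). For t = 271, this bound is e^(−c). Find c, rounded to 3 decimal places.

Σ(b_i − a_i)² = 147·6² + 18·6² = 5940.
c = 2t² / 5940 = 2·271² / 5940 = 24.7276.

24.728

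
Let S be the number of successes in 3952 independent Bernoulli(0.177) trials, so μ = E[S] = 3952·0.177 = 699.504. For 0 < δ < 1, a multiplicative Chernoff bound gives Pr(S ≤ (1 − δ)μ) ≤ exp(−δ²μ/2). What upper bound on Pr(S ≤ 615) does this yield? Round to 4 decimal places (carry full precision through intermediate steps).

0.0061

Write 615 = (1 − δ)μ, so δ = 1 − 615/699.504 = 0.1208056…
Then the exponent is δ²μ/2 = (μ − 615)²/(2μ) = 5.104278.
Bound = exp(−5.104278) = 0.00607.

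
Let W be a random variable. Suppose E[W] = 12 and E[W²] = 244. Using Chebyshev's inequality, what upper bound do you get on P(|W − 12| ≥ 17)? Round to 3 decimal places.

Var(W) = E[W²] − (E[W])² = 244 − 144 = 100.
Chebyshev's inequality: P(|W − μ| ≥ t) ≤ Var(W)/t² = 100/289 = 0.3460.

0.346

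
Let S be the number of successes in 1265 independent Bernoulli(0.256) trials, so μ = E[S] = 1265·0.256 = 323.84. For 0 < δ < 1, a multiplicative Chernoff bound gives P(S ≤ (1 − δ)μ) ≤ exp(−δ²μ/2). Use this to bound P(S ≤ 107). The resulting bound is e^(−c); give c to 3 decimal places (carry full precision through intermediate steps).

Write 107 = (1 − δ)μ, so δ = 1 − 107/323.84 = 0.6695899…
Then the exponent is δ²μ/2 = (μ − 107)²/(2μ) = 72.596939.

72.597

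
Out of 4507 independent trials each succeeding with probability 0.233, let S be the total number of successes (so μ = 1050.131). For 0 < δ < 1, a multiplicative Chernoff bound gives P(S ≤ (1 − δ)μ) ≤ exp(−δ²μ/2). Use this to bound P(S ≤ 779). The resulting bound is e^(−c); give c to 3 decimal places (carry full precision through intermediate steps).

35.001

Write 779 = (1 − δ)μ, so δ = 1 − 779/1050.131 = 0.2581878…
Then the exponent is δ²μ/2 = (μ − 779)²/(2μ) = 35.001357.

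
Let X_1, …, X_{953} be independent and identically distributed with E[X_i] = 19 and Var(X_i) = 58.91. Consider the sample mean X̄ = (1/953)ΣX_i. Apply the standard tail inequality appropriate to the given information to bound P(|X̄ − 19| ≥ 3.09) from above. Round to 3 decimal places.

With mean and variance of each term known, Chebyshev's inequality bounds the deviation of the sum (or sample mean).
Var(X̄) = Var(X_i)/n = 58.91/953 = 0.061815.
Chebyshev: P(|X̄ − 19| ≥ 3.09) ≤ Var(X̄)/(3.09)² = 58.91/(953·3.09²) = 0.0065.

0.006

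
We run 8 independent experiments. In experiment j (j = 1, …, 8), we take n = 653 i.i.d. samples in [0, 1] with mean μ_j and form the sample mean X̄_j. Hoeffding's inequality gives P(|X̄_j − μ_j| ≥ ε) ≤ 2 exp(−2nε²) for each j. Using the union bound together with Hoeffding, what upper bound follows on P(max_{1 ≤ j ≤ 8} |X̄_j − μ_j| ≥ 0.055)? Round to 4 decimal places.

Per-experiment Hoeffding bound: 2·exp(−2·653·0.055²) = 2·exp(−3.95065) = 0.038484.
Union bound over 8 events: 8·0.038484 = 0.30788.

0.3079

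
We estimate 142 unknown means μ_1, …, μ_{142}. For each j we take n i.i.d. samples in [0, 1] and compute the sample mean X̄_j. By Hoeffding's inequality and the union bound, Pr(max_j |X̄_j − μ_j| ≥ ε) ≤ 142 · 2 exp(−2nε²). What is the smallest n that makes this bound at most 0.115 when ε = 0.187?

Need 2·142·exp(−2nε²) ≤ 0.115, i.e. exp(−2nε²) ≤ 0.115/284.
So 2nε² ≥ ln(284/0.115) = 7.811797.
Hence n ≥ 7.811797/(2·0.187²) = 111.696.
The smallest integer n is 112.

112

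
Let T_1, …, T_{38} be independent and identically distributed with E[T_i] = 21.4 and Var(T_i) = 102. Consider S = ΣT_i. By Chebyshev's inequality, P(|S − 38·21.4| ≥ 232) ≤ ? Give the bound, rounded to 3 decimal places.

0.072

Var(S) = n·Var(T_i) = 38·102 = 3876.
Chebyshev: P(|S − 38·21.4| ≥ 232) ≤ Var(S)/232² = 3876/53824 = 0.0720.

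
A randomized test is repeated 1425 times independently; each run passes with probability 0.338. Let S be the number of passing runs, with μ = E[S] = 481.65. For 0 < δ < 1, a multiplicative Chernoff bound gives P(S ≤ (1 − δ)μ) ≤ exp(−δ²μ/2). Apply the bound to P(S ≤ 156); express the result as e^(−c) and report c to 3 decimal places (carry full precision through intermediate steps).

110.088

Write 156 = (1 − δ)μ, so δ = 1 − 156/481.65 = 0.6761134…
Then the exponent is δ²μ/2 = (μ − 156)²/(2μ) = 110.088158.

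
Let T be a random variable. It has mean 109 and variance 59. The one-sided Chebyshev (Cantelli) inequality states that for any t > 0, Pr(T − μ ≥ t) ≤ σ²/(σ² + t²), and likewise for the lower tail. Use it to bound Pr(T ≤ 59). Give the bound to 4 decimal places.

0.0231

Here σ² = 59 and t = 50, so σ² + t² = 2559.
Cantelli's bound: 59/2559 = 0.0231.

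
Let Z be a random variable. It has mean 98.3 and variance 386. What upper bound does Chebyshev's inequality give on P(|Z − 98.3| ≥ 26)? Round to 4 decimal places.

Chebyshev: P(|Z − μ| ≥ t) ≤ Var(Z)/t².
Bound = 386 / 676 = 0.5710.

0.5710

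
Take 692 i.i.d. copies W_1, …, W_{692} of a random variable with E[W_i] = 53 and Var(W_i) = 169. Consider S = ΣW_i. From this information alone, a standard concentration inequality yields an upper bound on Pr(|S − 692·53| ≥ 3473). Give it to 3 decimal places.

With mean and variance of each term known, Chebyshev's inequality bounds the deviation of the sum (or sample mean).
Var(S) = n·Var(W_i) = 692·169 = 116948.
Chebyshev: Pr(|S − 692·53| ≥ 3473) ≤ Var(S)/3473² = 116948/12061729 = 0.0097.

0.010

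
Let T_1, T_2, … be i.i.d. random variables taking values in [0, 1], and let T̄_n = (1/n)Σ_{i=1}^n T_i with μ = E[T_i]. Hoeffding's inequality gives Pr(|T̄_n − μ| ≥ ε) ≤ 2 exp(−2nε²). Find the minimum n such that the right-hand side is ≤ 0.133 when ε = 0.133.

77

Require 2·exp(−2nε²) ≤ 0.133, i.e. 2nε² ≥ ln(2/0.133) = 2.710553.
So n ≥ 2.710553 / (2·0.133²) = 76.617.
The smallest integer n is 77.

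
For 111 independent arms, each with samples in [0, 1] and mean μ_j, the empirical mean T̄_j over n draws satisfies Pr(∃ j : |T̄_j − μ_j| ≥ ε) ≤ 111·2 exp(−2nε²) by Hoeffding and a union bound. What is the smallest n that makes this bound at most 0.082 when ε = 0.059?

Need 2·111·exp(−2nε²) ≤ 0.082, i.e. exp(−2nε²) ≤ 0.082/222.
So 2nε² ≥ ln(222/0.082) = 7.903713.
Hence n ≥ 7.903713/(2·0.059²) = 1135.265.
The smallest integer n is 1136.

1136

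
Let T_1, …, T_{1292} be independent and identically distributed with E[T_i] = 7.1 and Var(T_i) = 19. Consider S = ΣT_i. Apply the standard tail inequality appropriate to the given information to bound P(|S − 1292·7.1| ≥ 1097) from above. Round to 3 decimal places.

With mean and variance of each term known, Chebyshev's inequality bounds the deviation of the sum (or sample mean).
Var(S) = n·Var(T_i) = 1292·19 = 24548.
Chebyshev: P(|S − 1292·7.1| ≥ 1097) ≤ Var(S)/1097² = 24548/1203409 = 0.0204.

0.020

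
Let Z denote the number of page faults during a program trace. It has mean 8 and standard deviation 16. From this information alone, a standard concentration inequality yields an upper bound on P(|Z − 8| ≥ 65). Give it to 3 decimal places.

Mean and variance are known, so Chebyshev's inequality applies.
Chebyshev: P(|Z − μ| ≥ t) ≤ Var(Z)/t².
Var(Z) = σ² = 16² = 256.
Bound = 256 / 4225 = 0.0606.

0.061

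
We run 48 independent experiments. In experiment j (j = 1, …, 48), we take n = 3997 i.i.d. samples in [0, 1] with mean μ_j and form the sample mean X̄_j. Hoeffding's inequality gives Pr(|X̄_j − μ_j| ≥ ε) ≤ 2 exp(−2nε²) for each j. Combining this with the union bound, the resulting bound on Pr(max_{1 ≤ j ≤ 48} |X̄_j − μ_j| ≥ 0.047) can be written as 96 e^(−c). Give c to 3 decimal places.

Union bound over the 48 events: Pr(max_{1 ≤ j ≤ 48} |X̄_j − μ_j| ≥ 0.047) ≤ 48·2·exp(−2nε²) = 96 exp(−2·3997·0.047²).
So c = 2·3997·0.047² = 17.6587.

17.659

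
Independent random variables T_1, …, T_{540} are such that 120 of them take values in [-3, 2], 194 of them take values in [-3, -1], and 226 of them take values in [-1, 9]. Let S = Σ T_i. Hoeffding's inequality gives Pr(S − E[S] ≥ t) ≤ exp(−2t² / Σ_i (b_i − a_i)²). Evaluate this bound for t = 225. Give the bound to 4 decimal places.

Σ(b_i − a_i)² = 120·5² + 194·2² + 226·10² = 26376.
Exponent = 2·225² / 26376 = 3.83872.
Bound = exp(−3.83872) = 0.02152.

0.0215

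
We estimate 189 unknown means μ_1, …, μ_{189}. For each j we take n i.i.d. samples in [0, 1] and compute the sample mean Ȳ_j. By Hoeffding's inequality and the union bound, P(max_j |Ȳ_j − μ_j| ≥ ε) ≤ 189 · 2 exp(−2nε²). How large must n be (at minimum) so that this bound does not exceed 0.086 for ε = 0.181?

Need 2·189·exp(−2nε²) ≤ 0.086, i.e. exp(−2nε²) ≤ 0.086/378.
So 2nε² ≥ ln(378/0.086) = 8.388302.
Hence n ≥ 8.388302/(2·0.181²) = 128.023.
The smallest integer n is 129.

129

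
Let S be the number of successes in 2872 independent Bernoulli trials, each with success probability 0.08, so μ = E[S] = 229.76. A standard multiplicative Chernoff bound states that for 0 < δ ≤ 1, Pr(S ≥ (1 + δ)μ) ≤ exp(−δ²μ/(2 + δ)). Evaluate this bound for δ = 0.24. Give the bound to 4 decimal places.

0.0027

Exponent = δ²μ/(2 + δ) = 0.24²·229.76/2.24 = 5.9081.
Bound = exp(−5.9081) = 0.00272.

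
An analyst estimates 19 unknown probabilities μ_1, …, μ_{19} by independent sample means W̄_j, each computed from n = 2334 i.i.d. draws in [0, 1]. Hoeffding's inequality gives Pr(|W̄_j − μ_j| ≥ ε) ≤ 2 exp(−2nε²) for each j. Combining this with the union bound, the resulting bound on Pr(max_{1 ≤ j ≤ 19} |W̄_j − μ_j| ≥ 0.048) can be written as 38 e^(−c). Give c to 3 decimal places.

10.755

Union bound over the 19 events: Pr(max_{1 ≤ j ≤ 19} |W̄_j − μ_j| ≥ 0.048) ≤ 19·2·exp(−2nε²) = 38 exp(−2·2334·0.048²).
So c = 2·2334·0.048² = 10.7551.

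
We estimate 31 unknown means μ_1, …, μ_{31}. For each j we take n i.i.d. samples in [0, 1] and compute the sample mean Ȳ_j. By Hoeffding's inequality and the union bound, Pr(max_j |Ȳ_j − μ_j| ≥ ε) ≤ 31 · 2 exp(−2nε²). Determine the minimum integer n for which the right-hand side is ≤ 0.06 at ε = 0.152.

Need 2·31·exp(−2nε²) ≤ 0.06, i.e. exp(−2nε²) ≤ 0.06/62.
So 2nε² ≥ ln(62/0.06) = 6.940545.
Hence n ≥ 6.940545/(2·0.152²) = 150.202.
The smallest integer n is 151.

151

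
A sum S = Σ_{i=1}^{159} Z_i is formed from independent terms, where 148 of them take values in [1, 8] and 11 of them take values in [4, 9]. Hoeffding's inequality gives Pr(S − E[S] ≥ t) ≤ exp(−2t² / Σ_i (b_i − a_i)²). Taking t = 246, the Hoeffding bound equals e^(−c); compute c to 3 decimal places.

Σ(b_i − a_i)² = 148·7² + 11·5² = 7527.
c = 2t² / 7527 = 2·246² / 7527 = 16.0797.

16.080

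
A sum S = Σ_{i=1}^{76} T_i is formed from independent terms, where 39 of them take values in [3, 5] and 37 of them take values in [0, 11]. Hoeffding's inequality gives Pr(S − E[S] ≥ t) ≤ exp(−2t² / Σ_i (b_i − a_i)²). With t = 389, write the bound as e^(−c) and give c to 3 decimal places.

Σ(b_i − a_i)² = 39·2² + 37·11² = 4633.
c = 2t² / 4633 = 2·389² / 4633 = 65.3231.

65.323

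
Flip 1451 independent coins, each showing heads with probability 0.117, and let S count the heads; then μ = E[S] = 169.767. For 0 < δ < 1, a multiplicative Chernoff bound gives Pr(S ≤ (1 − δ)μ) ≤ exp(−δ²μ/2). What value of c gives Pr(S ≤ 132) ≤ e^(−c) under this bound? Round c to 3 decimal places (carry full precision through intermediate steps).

4.201

Write 132 = (1 − δ)μ, so δ = 1 − 132/169.767 = 0.2224637…
Then the exponent is δ²μ/2 = (μ − 132)²/(2μ) = 4.200894.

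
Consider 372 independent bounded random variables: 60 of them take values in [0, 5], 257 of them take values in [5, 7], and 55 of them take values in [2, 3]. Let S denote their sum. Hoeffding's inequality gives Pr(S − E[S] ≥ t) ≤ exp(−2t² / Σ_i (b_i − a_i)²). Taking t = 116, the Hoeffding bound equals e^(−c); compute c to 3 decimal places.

Σ(b_i − a_i)² = 60·5² + 257·2² + 55·1² = 2583.
c = 2t² / 2583 = 2·116² / 2583 = 10.4189.

10.419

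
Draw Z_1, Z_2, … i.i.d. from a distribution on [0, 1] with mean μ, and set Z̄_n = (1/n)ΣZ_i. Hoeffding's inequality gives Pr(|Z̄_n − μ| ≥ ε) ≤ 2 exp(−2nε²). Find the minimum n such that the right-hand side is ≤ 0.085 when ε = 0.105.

144

Require 2·exp(−2nε²) ≤ 0.085, i.e. 2nε² ≥ ln(2/0.085) = 3.158251.
So n ≥ 3.158251 / (2·0.105²) = 143.231.
The smallest integer n is 144.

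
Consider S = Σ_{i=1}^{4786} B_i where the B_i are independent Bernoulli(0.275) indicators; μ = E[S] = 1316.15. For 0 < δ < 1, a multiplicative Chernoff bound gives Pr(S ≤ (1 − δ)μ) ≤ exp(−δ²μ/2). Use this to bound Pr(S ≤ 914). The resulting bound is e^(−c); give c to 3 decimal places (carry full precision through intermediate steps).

Write 914 = (1 − δ)μ, so δ = 1 − 914/1316.15 = 0.3055503…
Then the exponent is δ²μ/2 = (μ − 914)²/(2μ) = 61.438522.

61.439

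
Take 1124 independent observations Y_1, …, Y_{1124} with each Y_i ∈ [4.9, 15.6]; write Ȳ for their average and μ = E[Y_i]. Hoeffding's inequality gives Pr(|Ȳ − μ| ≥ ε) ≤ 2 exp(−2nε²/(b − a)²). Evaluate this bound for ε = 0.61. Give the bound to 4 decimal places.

Exponent: 2nε²/(b − a)² = 2·1124·0.61² / 10.7² = 7.30615.
Bound = 2·exp(−7.30615) = 0.00134.

0.0013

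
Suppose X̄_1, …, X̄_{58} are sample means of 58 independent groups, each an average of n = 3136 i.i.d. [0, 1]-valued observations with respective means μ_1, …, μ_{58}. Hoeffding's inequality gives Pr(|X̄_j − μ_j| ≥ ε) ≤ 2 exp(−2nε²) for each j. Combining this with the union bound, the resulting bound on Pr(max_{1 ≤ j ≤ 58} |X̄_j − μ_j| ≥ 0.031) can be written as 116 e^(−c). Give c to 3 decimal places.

Union bound over the 58 events: Pr(max_{1 ≤ j ≤ 58} |X̄_j − μ_j| ≥ 0.031) ≤ 58·2·exp(−2nε²) = 116 exp(−2·3136·0.031²).
So c = 2·3136·0.031² = 6.0274.

6.027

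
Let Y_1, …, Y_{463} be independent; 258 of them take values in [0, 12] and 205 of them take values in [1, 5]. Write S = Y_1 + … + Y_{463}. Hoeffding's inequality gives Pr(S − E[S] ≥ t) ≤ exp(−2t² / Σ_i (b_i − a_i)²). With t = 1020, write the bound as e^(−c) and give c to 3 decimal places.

51.464

Σ(b_i − a_i)² = 258·12² + 205·4² = 40432.
c = 2t² / 40432 = 2·1020² / 40432 = 51.4642.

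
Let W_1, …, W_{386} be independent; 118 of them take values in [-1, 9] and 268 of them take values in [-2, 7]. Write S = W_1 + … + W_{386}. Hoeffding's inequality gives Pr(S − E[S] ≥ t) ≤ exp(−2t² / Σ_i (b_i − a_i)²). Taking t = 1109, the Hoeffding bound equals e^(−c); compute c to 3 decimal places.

Σ(b_i − a_i)² = 118·10² + 268·9² = 33508.
c = 2t² / 33508 = 2·1109² / 33508 = 73.4082.

73.408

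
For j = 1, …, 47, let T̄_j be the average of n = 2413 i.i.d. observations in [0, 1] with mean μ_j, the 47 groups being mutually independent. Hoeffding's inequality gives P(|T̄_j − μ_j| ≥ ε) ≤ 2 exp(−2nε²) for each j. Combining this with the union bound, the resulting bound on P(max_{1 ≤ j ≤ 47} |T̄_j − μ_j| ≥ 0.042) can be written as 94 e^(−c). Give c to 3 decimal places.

Union bound over the 47 events: P(max_{1 ≤ j ≤ 47} |T̄_j − μ_j| ≥ 0.042) ≤ 47·2·exp(−2nε²) = 94 exp(−2·2413·0.042²).
So c = 2·2413·0.042² = 8.5131.

8.513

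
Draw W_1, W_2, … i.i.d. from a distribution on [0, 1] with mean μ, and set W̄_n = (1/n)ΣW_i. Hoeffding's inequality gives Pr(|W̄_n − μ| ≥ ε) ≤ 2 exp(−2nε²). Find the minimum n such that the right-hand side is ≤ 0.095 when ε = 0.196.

40

Require 2·exp(−2nε²) ≤ 0.095, i.e. 2nε² ≥ ln(2/0.095) = 3.047026.
So n ≥ 3.047026 / (2·0.196²) = 39.658.
The smallest integer n is 40.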